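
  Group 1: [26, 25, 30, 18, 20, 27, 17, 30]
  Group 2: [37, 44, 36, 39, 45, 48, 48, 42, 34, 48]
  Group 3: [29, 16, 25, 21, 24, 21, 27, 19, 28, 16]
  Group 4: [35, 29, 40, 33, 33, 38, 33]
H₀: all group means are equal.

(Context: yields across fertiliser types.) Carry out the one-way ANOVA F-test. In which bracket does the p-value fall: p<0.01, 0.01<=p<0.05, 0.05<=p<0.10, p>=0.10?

Group means [24.12, 42.10, 22.60, 34.43], grand mean 30.886
SSB = Σnᵢ(x̄ᵢ−x̄)² = 2397.654; SSW = ΣΣ(x−x̄ᵢ)² = 723.889
MSB = 2397.654/3 = 799.2179; MSW = 723.889/31 = 23.3513
F = MSB/MSW = 34.2259
df = (3, 31)
p-value (upper-tail) = 0.00000
→ bracket: p<0.01

p-value bracket: p<0.01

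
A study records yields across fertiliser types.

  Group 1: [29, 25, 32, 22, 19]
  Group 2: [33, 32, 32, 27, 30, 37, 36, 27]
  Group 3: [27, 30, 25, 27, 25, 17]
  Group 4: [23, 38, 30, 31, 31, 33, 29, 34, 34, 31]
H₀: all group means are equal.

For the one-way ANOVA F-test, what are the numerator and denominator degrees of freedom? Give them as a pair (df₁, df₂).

degrees of freedom = [3, 25]

k = 4 groups, N = 29 total
df = (k−1, N−k) = (4−1, 29−4) = (3, 25)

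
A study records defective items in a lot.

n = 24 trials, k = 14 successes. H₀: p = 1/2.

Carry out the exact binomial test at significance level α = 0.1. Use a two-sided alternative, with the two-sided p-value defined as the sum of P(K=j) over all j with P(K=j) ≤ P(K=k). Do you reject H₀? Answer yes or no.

Exact binomial: n=24, k=14, p₀=1/2=0.5000
P(X=j) = C(n,j)·p₀^j·(1−p₀)^(n−j); p = Σ P(X=j) over j with P(X=j) ≤ P(X=14)
p-value (two-sided) = 0.54126
At α=0.1: p ≥ α → fail to reject H₀

reject H₀: no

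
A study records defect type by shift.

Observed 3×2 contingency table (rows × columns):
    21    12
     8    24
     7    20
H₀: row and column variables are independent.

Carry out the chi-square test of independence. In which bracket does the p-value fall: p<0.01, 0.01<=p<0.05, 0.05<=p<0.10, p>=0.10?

Row totals [33, 32, 27], col totals [36, 56], n=92
χ² = (21−12.91)²/12.91 + (12−20.09)²/20.09 + (8−12.52)²/12.52 + (24−19.48)²/19.48 + (7−10.57)²/10.57 + (20−16.43)²/16.43 = 12.9794
df = 2
p-value (upper-tail) = 0.00152
→ bracket: p<0.01

p-value bracket: p<0.01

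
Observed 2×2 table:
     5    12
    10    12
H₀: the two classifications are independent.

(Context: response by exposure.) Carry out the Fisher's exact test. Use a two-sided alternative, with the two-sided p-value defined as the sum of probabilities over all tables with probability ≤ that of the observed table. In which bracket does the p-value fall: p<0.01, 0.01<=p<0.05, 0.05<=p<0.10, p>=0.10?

Margins: r₁=17, r₂=22, c₁=15, c₂=24, n=39
p_obs = C(17,5)·C(22,10)/C(39,15); sum pmf over tables with pmf ≤ p_obs
p-value (two-sided) = 0.34287
→ bracket: p>=0.10

p-value bracket: p>=0.10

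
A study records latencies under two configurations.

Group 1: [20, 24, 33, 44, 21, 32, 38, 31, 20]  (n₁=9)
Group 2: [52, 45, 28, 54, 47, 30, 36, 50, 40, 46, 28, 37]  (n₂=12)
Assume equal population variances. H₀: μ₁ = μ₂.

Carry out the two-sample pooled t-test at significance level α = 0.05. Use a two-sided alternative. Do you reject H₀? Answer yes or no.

reject H₀: yes

x̄₁=29.222, s₁=8.555, n₁=9
x̄₂=41.083, s₂=9.288, n₂=12
s_p² = [8·8.555² + 11·9.288²]/19 = 80.7617
SE = √(s_p²·(1/9+1/12)) = 3.9628
t = (29.222−41.083)/3.9628 = -2.9931
df = 19
p-value (two-sided) = 0.00747
At α=0.05: p < α → reject H₀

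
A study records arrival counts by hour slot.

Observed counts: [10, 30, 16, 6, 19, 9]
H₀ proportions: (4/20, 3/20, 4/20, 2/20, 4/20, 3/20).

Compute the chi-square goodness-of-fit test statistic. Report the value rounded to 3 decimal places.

test statistic = 26.500

n = 90; E_i = n·p_i = [18.00, 13.50, 18.00, 9.00, 18.00, 13.50]
χ² = (10−18.00)²/18.00 + (30−13.50)²/13.50 + (16−18.00)²/18.00 + (6−9.00)²/9.00 + (19−18.00)²/18.00 + (9−13.50)²/13.50 = 26.5000
df = 5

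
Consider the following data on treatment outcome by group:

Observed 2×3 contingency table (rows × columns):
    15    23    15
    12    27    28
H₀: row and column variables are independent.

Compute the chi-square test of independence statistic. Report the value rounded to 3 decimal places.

Row totals [53, 67], col totals [27, 50, 43], n=120
χ² = (15−11.93)²/11.93 + (23−22.08)²/22.08 + (15−18.99)²/18.99 + (12−15.07)²/15.07 + (27−27.92)²/27.92 + (28−24.01)²/24.01 = 2.9909
df = 2

test statistic = 2.991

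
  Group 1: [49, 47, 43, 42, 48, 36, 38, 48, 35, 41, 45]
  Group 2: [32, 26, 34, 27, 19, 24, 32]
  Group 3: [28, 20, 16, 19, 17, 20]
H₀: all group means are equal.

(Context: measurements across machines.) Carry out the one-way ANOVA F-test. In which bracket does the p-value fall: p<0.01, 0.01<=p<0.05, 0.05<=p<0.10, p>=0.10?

p-value bracket: p<0.01

Group means [42.91, 27.71, 20.00], grand mean 32.750
SSB = Σnᵢ(x̄ᵢ−x̄)² = 2288.162; SSW = ΣΣ(x−x̄ᵢ)² = 508.338
MSB = 2288.162/2 = 1144.0812; MSW = 508.338/21 = 24.2066
F = MSB/MSW = 47.2633
df = (2, 21)
p-value (upper-tail) = 0.00000
→ bracket: p<0.01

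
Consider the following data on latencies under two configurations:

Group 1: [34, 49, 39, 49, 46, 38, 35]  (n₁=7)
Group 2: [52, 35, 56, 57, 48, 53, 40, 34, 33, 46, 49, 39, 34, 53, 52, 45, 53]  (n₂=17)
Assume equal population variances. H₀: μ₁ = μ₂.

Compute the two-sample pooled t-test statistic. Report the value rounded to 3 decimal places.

test statistic = -1.242

x̄₁=41.429, s₁=6.451, n₁=7
x̄₂=45.824, s₂=8.353, n₂=17
s_p² = [6·6.451² + 16·8.353²]/22 = 62.0993
SE = √(s_p²·(1/7+1/17)) = 3.5390
t = (41.429−45.824)/3.5390 = -1.2419
df = 22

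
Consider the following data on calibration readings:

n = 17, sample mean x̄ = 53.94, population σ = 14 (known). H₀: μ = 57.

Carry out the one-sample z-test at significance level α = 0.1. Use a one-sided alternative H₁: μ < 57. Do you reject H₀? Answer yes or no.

reject H₀: no

SE = σ/√n = 14/√17 = 3.3955
z = (x̄−μ₀)/SE = (53.94−57)/3.3955 = -0.9012
p-value (one-sided, H₁ less) = 0.18374
At α=0.1: p ≥ α → fail to reject H₀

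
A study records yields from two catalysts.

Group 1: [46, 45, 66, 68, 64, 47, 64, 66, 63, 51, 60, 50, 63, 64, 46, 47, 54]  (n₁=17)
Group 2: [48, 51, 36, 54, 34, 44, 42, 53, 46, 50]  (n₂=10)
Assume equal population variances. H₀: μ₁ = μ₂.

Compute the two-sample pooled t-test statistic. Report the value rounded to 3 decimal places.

test statistic = 3.409

x̄₁=56.706, s₁=8.622, n₁=17
x̄₂=45.800, s₂=6.844, n₂=10
s_p² = [16·8.622² + 9·6.844²]/25 = 64.4452
SE = √(s_p²·(1/17+1/10)) = 3.1993
t = (56.706−45.800)/3.1993 = 3.4089
df = 25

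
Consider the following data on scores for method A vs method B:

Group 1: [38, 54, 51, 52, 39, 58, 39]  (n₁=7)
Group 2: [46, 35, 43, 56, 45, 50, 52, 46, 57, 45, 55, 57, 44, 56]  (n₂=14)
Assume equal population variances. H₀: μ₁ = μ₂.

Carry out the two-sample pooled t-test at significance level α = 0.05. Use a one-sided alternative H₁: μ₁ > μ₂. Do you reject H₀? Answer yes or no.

x̄₁=47.286, s₁=8.361, n₁=7
x̄₂=49.071, s₂=6.673, n₂=14
s_p² = [6·8.361² + 13·6.673²]/19 = 52.5451
SE = √(s_p²·(1/7+1/14)) = 3.3555
t = (47.286−49.071)/3.3555 = -0.5322
df = 19
p-value (one-sided, H₁ greater) = 0.69961
At α=0.05: p ≥ α → fail to reject H₀

reject H₀: no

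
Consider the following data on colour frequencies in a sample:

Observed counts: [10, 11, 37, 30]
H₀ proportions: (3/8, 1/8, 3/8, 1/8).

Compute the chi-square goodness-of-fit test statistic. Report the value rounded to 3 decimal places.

test statistic = 49.333

n = 88; E_i = n·p_i = [33.00, 11.00, 33.00, 11.00]
χ² = (10−33.00)²/33.00 + (11−11.00)²/11.00 + (37−33.00)²/33.00 + (30−11.00)²/11.00 = 49.3333
df = 3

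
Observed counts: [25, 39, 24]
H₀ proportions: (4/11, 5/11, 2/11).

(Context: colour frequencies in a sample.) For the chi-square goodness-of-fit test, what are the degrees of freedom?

df = k − 1 = 3 − 1 = 2

degrees of freedom = 2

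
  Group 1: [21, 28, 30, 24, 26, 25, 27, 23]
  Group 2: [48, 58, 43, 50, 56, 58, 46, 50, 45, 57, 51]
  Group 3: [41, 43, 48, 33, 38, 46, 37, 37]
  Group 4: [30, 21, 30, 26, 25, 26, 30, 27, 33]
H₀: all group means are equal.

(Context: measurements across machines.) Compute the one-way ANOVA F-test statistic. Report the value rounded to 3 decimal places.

Group means [25.50, 51.09, 40.38, 27.56], grand mean 37.139
SSB = Σnᵢ(x̄ᵢ−x̄)² = 4135.299; SSW = ΣΣ(x−x̄ᵢ)² = 635.006
MSB = 4135.299/3 = 1378.4331; MSW = 635.006/32 = 19.8439
F = MSB/MSW = 69.4637
df = (3, 32)

test statistic = 69.464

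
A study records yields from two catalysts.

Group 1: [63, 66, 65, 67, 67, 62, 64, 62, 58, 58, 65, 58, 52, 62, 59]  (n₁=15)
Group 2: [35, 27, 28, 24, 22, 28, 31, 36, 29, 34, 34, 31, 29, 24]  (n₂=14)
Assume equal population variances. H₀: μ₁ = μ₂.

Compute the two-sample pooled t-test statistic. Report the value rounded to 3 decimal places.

test statistic = 20.466

x̄₁=61.867, s₁=4.190, n₁=15
x̄₂=29.429, s₂=4.345, n₂=14
s_p² = [14·4.190² + 13·4.345²]/27 = 18.1912
SE = √(s_p²·(1/15+1/14)) = 1.5850
t = (61.867−29.429)/1.5850 = 20.4661
df = 27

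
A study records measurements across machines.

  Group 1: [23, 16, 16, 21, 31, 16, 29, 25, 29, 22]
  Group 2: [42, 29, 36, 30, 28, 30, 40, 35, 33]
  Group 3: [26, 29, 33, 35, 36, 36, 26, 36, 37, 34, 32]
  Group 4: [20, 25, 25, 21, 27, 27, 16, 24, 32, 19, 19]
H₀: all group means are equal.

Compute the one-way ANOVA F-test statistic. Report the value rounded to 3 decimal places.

test statistic = 15.078

Group means [22.80, 33.67, 32.73, 23.18], grand mean 27.951
SSB = Σnᵢ(x̄ᵢ−x̄)² = 1060.484; SSW = ΣΣ(x−x̄ᵢ)² = 867.418
MSB = 1060.484/3 = 353.4948; MSW = 867.418/37 = 23.4437
F = MSB/MSW = 15.0784
df = (3, 37)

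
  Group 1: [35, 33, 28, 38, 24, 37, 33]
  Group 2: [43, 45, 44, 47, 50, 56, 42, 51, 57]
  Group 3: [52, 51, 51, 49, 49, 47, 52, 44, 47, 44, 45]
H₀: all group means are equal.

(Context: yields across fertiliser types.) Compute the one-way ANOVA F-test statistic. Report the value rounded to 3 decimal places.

Group means [32.57, 48.33, 48.27], grand mean 44.222
SSB = Σnᵢ(x̄ᵢ−x̄)² = 1282.771; SSW = ΣΣ(x−x̄ᵢ)² = 487.896
MSB = 1282.771/2 = 641.3853; MSW = 487.896/24 = 20.3290
F = MSB/MSW = 31.5503
df = (2, 24)

test statistic = 31.550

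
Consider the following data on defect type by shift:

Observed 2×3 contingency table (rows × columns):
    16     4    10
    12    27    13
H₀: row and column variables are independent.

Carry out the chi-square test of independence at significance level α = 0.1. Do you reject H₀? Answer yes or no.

reject H₀: yes

Row totals [30, 52], col totals [28, 31, 23], n=82
χ² = (16−10.24)²/10.24 + (4−11.34)²/11.34 + (10−8.41)²/8.41 + (12−17.76)²/17.76 + (27−19.66)²/19.66 + (13−14.59)²/14.59 = 13.0653
df = 2
p-value (upper-tail) = 0.00146
At α=0.1: p < α → reject H₀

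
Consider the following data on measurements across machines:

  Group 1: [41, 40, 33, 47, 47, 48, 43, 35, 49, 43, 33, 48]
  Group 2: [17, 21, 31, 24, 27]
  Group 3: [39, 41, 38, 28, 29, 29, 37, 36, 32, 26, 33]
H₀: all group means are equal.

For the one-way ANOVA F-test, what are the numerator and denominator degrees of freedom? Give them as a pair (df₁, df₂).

k = 3 groups, N = 28 total
df = (k−1, N−k) = (3−1, 28−3) = (2, 25)

degrees of freedom = [2, 25]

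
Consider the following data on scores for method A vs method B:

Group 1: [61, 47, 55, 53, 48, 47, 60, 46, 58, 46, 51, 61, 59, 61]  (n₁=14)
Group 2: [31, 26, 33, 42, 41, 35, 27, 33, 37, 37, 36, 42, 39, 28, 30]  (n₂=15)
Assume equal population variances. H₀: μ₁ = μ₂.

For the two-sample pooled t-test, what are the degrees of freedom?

df = n₁ + n₂ − 2 = 14 + 15 − 2 = 27

degrees of freedom = 27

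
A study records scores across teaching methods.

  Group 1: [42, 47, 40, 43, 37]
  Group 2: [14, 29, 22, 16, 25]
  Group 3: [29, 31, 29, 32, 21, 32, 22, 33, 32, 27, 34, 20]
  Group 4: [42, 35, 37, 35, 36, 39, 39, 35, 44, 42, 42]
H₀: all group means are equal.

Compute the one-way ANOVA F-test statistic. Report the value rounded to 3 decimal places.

Group means [41.80, 21.20, 28.50, 38.73], grand mean 32.818
SSB = Σnᵢ(x̄ᵢ−x̄)² = 1686.127; SSW = ΣΣ(x−x̄ᵢ)² = 588.782
MSB = 1686.127/3 = 562.0424; MSW = 588.782/29 = 20.3028
F = MSB/MSW = 27.6830
df = (3, 29)

test statistic = 27.683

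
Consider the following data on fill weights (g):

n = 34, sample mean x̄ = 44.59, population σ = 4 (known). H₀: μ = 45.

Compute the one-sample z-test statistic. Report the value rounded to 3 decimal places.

SE = σ/√n = 4/√34 = 0.6860
z = (x̄−μ₀)/SE = (44.59−45)/0.6860 = -0.5977

test statistic = -0.598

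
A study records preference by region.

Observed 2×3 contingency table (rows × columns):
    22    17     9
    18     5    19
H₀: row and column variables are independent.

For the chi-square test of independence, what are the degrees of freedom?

df = (r−1)(c−1) = (2−1)·(3−1) = 2

degrees of freedom = 2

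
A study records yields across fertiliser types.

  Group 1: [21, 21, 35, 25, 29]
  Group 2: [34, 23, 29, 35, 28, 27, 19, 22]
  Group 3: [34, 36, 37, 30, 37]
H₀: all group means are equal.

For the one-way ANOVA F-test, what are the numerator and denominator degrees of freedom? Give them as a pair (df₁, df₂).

degrees of freedom = [2, 15]

k = 3 groups, N = 18 total
df = (k−1, N−k) = (3−1, 18−3) = (2, 15)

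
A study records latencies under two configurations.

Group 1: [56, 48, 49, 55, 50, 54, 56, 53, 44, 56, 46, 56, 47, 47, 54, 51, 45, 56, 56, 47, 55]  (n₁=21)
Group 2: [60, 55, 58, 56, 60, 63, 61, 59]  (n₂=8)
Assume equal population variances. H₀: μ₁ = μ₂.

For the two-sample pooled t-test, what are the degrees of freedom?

df = n₁ + n₂ − 2 = 21 + 8 − 2 = 27

degrees of freedom = 27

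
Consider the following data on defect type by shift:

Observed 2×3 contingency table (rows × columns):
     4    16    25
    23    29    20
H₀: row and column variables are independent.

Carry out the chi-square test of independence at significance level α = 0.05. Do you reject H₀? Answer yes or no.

reject H₀: yes

Row totals [45, 72], col totals [27, 45, 45], n=117
χ² = (4−10.38)²/10.38 + (16−17.31)²/17.31 + (25−17.31)²/17.31 + (23−16.62)²/16.62 + (29−27.69)²/27.69 + (20−27.69)²/27.69 = 12.0948
df = 2
p-value (upper-tail) = 0.00236
At α=0.05: p < α → reject H₀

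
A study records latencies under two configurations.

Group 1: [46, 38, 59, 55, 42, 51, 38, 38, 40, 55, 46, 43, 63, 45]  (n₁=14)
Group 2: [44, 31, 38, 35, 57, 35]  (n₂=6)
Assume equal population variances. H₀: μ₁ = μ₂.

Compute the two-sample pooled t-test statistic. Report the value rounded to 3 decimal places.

test statistic = 1.690

x̄₁=47.071, s₁=8.241, n₁=14
x̄₂=40.000, s₂=9.381, n₂=6
s_p² = [13·8.241² + 5·9.381²]/18 = 73.4960
SE = √(s_p²·(1/14+1/6)) = 4.1832
t = (47.071−40.000)/4.1832 = 1.6904
df = 18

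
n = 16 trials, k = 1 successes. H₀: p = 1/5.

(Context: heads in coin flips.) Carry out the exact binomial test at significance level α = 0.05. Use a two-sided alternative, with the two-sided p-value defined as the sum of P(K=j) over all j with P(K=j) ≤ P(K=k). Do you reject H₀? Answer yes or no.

Exact binomial: n=16, k=1, p₀=1/5=0.2000
P(X=j) = C(n,j)·p₀^j·(1−p₀)^(n−j); p = Σ P(X=j) over j with P(X=j) ≤ P(X=1)
p-value (two-sided) = 0.22243
At α=0.05: p ≥ α → fail to reject H₀

reject H₀: no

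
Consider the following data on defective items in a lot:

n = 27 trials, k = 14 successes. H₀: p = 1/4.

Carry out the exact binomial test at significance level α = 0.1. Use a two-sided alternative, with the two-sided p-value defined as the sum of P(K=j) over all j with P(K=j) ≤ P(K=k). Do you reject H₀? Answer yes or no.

reject H₀: yes

Exact binomial: n=27, k=14, p₀=1/4=0.2500
P(X=j) = C(n,j)·p₀^j·(1−p₀)^(n−j); p = Σ P(X=j) over j with P(X=j) ≤ P(X=14)
p-value (two-sided) = 0.00287
At α=0.1: p < α → reject H₀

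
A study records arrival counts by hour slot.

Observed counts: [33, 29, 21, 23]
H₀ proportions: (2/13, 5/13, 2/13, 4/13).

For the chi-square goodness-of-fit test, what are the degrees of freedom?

degrees of freedom = 3

df = k − 1 = 4 − 1 = 3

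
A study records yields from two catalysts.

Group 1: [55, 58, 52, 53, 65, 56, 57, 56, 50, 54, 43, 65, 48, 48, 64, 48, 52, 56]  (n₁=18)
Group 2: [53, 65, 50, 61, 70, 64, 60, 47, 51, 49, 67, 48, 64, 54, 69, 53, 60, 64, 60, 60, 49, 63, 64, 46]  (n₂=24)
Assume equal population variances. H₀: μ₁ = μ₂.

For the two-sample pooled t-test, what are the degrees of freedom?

degrees of freedom = 40

df = n₁ + n₂ − 2 = 18 + 24 − 2 = 40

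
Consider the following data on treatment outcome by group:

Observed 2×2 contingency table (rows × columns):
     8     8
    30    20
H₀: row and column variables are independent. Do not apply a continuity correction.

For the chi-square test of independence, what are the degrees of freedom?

degrees of freedom = 1

df = (r−1)(c−1) = (2−1)·(2−1) = 1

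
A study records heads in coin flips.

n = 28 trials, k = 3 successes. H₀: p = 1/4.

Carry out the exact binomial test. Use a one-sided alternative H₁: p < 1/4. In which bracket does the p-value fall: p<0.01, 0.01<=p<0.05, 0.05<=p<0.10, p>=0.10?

p-value bracket: 0.05<=p<0.10

Exact binomial: n=28, k=3, p₀=1/4=0.2500
P(X≤3) from Σ C(n,i)·p₀^i·(1−p₀)^(n−i)
p-value (one-sided, H₁ less) = 0.05514
→ bracket: 0.05<=p<0.10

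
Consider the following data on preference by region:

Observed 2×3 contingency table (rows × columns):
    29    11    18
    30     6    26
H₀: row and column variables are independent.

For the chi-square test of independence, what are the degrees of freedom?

df = (r−1)(c−1) = (2−1)·(3−1) = 2

degrees of freedom = 2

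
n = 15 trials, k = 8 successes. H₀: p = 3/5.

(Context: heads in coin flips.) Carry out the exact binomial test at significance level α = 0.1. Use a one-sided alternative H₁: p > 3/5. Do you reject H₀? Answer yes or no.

Exact binomial: n=15, k=8, p₀=3/5=0.6000
P(X≥8) from Σ C(n,i)·p₀^i·(1−p₀)^(n−i)
p-value (one-sided, H₁ greater) = 0.78690
At α=0.1: p ≥ α → fail to reject H₀

reject H₀: no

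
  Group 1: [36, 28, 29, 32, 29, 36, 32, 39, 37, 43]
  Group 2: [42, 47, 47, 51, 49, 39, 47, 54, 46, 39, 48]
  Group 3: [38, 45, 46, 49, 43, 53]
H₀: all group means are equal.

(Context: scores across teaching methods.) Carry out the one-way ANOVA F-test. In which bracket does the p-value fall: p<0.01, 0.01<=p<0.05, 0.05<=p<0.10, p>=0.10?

Group means [34.10, 46.27, 45.67], grand mean 41.630
SSB = Σnᵢ(x̄ᵢ−x̄)² = 901.881; SSW = ΣΣ(x−x̄ᵢ)² = 566.415
MSB = 901.881/2 = 450.9406; MSW = 566.415/24 = 23.6006
F = MSB/MSW = 19.1071
df = (2, 24)
p-value (upper-tail) = 0.00001
→ bracket: p<0.01

p-value bracket: p<0.01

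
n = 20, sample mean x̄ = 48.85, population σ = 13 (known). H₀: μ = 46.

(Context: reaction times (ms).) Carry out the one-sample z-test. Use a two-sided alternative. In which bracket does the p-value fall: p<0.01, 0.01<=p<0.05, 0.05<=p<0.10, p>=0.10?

SE = σ/√n = 13/√20 = 2.9069
z = (x̄−μ₀)/SE = (48.85−46)/2.9069 = 0.9804
p-value (two-sided) = 0.32687
→ bracket: p>=0.10

p-value bracket: p>=0.10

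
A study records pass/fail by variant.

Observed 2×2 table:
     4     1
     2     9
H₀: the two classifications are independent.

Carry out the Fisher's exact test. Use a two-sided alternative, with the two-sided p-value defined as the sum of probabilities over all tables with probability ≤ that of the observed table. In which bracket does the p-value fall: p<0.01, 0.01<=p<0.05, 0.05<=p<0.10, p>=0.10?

Margins: r₁=5, r₂=11, c₁=6, c₂=10, n=16
p_obs = C(5,4)·C(11,2)/C(16,6); sum pmf over tables with pmf ≤ p_obs
p-value (two-sided) = 0.03571
→ bracket: 0.01<=p<0.05

p-value bracket: 0.01<=p<0.05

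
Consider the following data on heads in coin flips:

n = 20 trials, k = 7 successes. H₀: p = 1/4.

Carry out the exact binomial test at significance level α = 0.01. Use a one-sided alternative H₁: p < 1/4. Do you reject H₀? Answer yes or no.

reject H₀: no

Exact binomial: n=20, k=7, p₀=1/4=0.2500
P(X≤7) from Σ C(n,i)·p₀^i·(1−p₀)^(n−i)
p-value (one-sided, H₁ less) = 0.89819
At α=0.01: p ≥ α → fail to reject H₀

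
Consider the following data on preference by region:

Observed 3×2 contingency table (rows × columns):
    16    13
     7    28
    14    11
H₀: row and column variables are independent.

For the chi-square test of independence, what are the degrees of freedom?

df = (r−1)(c−1) = (3−1)·(2−1) = 2

degrees of freedom = 2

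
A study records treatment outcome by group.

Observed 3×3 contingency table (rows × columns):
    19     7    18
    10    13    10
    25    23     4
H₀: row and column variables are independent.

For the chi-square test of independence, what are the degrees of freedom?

df = (r−1)(c−1) = (3−1)·(3−1) = 4

degrees of freedom = 4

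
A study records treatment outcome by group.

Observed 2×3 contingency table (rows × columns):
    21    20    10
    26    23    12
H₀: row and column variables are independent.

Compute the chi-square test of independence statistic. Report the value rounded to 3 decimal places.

test statistic = 0.030

Row totals [51, 61], col totals [47, 43, 22], n=112
χ² = (21−21.40)²/21.40 + (20−19.58)²/19.58 + (10−10.02)²/10.02 + (26−25.60)²/25.60 + (23−23.42)²/23.42 + (12−11.98)²/11.98 = 0.0304
df = 2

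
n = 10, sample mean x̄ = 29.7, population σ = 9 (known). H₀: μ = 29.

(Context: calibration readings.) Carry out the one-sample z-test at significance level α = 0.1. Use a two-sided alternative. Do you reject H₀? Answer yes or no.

reject H₀: no

SE = σ/√n = 9/√10 = 2.8460
z = (x̄−μ₀)/SE = (29.7−29)/2.8460 = 0.2460
p-value (two-sided) = 0.80572
At α=0.1: p ≥ α → fail to reject H₀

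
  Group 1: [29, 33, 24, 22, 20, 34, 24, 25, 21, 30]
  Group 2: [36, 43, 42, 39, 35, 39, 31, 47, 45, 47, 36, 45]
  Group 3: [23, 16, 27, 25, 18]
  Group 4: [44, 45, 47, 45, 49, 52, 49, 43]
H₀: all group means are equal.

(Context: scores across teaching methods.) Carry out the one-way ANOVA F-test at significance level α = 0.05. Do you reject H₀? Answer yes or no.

Group means [26.20, 40.42, 21.80, 46.75], grand mean 35.143
SSB = Σnᵢ(x̄ᵢ−x̄)² = 3101.469; SSW = ΣΣ(x−x̄ᵢ)² = 674.817
MSB = 3101.469/3 = 1033.8230; MSW = 674.817/31 = 21.7683
F = MSB/MSW = 47.4922
df = (3, 31)
p-value (upper-tail) = 0.00000
At α=0.05: p < α → reject H₀

reject H₀: yes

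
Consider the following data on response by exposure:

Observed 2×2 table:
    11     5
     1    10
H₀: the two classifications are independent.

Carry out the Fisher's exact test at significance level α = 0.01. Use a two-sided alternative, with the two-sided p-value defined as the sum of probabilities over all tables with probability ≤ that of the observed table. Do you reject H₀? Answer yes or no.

reject H₀: yes

Margins: r₁=16, r₂=11, c₁=12, c₂=15, n=27
p_obs = C(16,11)·C(11,1)/C(27,12); sum pmf over tables with pmf ≤ p_obs
p-value (two-sided) = 0.00472
At α=0.01: p < α → reject H₀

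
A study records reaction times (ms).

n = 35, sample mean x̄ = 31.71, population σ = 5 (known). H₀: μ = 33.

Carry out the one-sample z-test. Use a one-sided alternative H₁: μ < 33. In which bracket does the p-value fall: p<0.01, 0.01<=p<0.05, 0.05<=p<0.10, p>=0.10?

p-value bracket: 0.05<=p<0.10

SE = σ/√n = 5/√35 = 0.8452
z = (x̄−μ₀)/SE = (31.71−33)/0.8452 = -1.5263
p-value (one-sided, H₁ less) = 0.06346
→ bracket: 0.05<=p<0.10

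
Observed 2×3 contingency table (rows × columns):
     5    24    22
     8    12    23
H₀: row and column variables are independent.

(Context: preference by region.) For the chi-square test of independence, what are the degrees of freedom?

df = (r−1)(c−1) = (2−1)·(3−1) = 2

degrees of freedom = 2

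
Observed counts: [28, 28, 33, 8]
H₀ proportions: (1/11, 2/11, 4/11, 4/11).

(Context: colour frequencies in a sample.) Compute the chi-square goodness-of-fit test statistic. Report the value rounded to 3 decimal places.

test statistic = 69.049

n = 97; E_i = n·p_i = [8.82, 17.64, 35.27, 35.27]
χ² = (28−8.82)²/8.82 + (28−17.64)²/17.64 + (33−35.27)²/35.27 + (8−35.27)²/35.27 = 69.0490
df = 3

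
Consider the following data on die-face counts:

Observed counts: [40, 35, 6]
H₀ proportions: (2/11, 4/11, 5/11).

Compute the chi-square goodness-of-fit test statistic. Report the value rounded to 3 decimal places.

n = 81; E_i = n·p_i = [14.73, 29.45, 36.82]
χ² = (40−14.73)²/14.73 + (35−29.45)²/29.45 + (6−36.82)²/36.82 = 70.2093
df = 2

test statistic = 70.209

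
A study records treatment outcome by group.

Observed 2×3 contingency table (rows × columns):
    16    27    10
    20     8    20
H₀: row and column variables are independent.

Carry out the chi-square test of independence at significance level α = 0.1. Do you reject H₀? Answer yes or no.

reject H₀: yes

Row totals [53, 48], col totals [36, 35, 30], n=101
χ² = (16−18.89)²/18.89 + (27−18.37)²/18.37 + (10−15.74)²/15.74 + (20−17.11)²/17.11 + (8−16.63)²/16.63 + (20−14.26)²/14.26 = 13.8786
df = 2
p-value (upper-tail) = 0.00097
At α=0.1: p < α → reject H₀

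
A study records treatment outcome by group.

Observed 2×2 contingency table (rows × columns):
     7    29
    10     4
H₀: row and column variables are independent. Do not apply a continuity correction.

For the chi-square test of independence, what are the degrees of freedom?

df = (r−1)(c−1) = (2−1)·(2−1) = 1

degrees of freedom = 1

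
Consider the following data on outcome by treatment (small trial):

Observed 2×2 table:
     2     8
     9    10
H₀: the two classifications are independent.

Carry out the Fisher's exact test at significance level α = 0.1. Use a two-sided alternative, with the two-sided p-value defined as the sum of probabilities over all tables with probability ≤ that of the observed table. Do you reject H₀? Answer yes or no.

reject H₀: no

Margins: r₁=10, r₂=19, c₁=11, c₂=18, n=29
p_obs = C(10,2)·C(19,9)/C(29,11); sum pmf over tables with pmf ≤ p_obs
p-value (two-sided) = 0.23437
At α=0.1: p ≥ α → fail to reject H₀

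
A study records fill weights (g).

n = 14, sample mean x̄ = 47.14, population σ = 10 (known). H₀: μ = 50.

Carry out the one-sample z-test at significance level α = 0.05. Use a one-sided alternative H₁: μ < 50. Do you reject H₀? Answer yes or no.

reject H₀: no

SE = σ/√n = 10/√14 = 2.6726
z = (x̄−μ₀)/SE = (47.14−50)/2.6726 = -1.0701
p-value (one-sided, H₁ less) = 0.14228
At α=0.05: p ≥ α → fail to reject H₀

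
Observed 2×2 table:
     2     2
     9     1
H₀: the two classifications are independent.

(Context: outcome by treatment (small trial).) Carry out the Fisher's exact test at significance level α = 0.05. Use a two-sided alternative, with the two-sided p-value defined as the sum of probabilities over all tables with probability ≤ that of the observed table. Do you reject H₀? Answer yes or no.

reject H₀: no

Margins: r₁=4, r₂=10, c₁=11, c₂=3, n=14
p_obs = C(4,2)·C(10,9)/C(14,11); sum pmf over tables with pmf ≤ p_obs
p-value (two-sided) = 0.17582
At α=0.05: p ≥ α → fail to reject H₀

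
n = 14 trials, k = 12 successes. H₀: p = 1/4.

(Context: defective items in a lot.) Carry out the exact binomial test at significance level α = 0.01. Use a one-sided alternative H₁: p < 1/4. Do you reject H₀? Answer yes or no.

reject H₀: no

Exact binomial: n=14, k=12, p₀=1/4=0.2500
P(X≤12) from Σ C(n,i)·p₀^i·(1−p₀)^(n−i)
p-value (one-sided, H₁ less) = 1.00000
At α=0.01: p ≥ α → fail to reject H₀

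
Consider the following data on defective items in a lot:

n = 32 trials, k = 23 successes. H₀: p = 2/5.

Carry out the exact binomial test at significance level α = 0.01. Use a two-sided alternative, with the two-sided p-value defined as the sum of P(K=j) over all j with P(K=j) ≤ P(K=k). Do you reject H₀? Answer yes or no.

Exact binomial: n=32, k=23, p₀=2/5=0.4000
P(X=j) = C(n,j)·p₀^j·(1−p₀)^(n−j); p = Σ P(X=j) over j with P(X=j) ≤ P(X=23)
p-value (two-sided) = 0.00040
At α=0.01: p < α → reject H₀

reject H₀: yes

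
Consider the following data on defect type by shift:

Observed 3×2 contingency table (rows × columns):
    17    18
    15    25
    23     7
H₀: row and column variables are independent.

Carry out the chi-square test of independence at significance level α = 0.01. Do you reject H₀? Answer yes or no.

reject H₀: yes

Row totals [35, 40, 30], col totals [55, 50], n=105
χ² = (17−18.33)²/18.33 + (18−16.67)²/16.67 + (15−20.95)²/20.95 + (25−19.05)²/19.05 + (23−15.71)²/15.71 + (7−14.29)²/14.29 = 10.8484
df = 2
p-value (upper-tail) = 0.00441
At α=0.01: p < α → reject H₀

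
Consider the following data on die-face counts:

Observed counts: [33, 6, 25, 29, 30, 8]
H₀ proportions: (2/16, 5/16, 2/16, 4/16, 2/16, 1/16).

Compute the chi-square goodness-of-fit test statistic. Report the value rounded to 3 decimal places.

n = 131; E_i = n·p_i = [16.38, 40.94, 16.38, 32.75, 16.38, 8.19]
χ² = (33−16.38)²/16.38 + (6−40.94)²/40.94 + (25−16.38)²/16.38 + (29−32.75)²/32.75 + (30−16.38)²/16.38 + (8−8.19)²/8.19 = 63.0092
df = 5

test statistic = 63.009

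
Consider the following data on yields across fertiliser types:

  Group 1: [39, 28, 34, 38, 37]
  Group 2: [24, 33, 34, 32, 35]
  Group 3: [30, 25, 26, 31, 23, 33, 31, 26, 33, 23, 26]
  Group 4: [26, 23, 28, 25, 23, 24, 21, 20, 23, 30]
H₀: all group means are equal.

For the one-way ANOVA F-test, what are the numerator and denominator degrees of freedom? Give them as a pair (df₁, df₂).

k = 4 groups, N = 31 total
df = (k−1, N−k) = (4−1, 31−4) = (3, 27)

degrees of freedom = [3, 27]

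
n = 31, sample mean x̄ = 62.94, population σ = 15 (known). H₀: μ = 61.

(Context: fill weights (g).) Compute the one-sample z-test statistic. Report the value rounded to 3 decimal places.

SE = σ/√n = 15/√31 = 2.6941
z = (x̄−μ₀)/SE = (62.94−61)/2.6941 = 0.7201

test statistic = 0.720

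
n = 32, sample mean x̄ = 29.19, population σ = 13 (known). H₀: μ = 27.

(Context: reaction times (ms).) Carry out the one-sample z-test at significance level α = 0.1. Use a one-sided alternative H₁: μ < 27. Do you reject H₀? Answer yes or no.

reject H₀: no

SE = σ/√n = 13/√32 = 2.2981
z = (x̄−μ₀)/SE = (29.19−27)/2.2981 = 0.9530
p-value (one-sided, H₁ less) = 0.82970
At α=0.1: p ≥ α → fail to reject H₀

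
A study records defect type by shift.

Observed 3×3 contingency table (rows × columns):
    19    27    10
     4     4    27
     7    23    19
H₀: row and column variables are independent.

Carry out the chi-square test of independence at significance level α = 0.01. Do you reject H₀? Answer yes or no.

reject H₀: yes

Row totals [56, 35, 49], col totals [30, 54, 56], n=140
χ² = (19−12.00)²/12.00 + (27−21.60)²/21.60 + (10−22.40)²/22.40 + (4−7.50)²/7.50 + (4−13.50)²/13.50 + (27−14.00)²/14.00 + (7−10.50)²/10.50 + (23−18.90)²/18.90 + (19−19.60)²/19.60 = 34.7620
df = 4
p-value (upper-tail) = 0.00000
At α=0.01: p < α → reject H₀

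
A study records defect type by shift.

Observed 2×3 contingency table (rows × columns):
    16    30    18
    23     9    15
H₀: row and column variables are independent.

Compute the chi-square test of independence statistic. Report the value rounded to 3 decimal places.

test statistic = 10.479

Row totals [64, 47], col totals [39, 39, 33], n=111
χ² = (16−22.49)²/22.49 + (30−22.49)²/22.49 + (18−19.03)²/19.03 + (23−16.51)²/16.51 + (9−16.51)²/16.51 + (15−13.97)²/13.97 = 10.4790
df = 2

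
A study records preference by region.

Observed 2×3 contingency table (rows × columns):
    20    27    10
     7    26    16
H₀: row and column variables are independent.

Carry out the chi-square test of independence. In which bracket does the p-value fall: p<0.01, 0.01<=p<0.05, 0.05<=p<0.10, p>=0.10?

Row totals [57, 49], col totals [27, 53, 26], n=106
χ² = (20−14.52)²/14.52 + (27−28.50)²/28.50 + (10−13.98)²/13.98 + (7−12.48)²/12.48 + (26−24.50)²/24.50 + (16−12.02)²/12.02 = 7.0994
df = 2
p-value (upper-tail) = 0.02873
→ bracket: 0.01<=p<0.05

p-value bracket: 0.01<=p<0.05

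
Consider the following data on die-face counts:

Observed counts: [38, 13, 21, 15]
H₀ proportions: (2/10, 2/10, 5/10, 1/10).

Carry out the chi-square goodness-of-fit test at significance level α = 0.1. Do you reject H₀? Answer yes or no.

n = 87; E_i = n·p_i = [17.40, 17.40, 43.50, 8.70]
χ² = (38−17.40)²/17.40 + (13−17.40)²/17.40 + (21−43.50)²/43.50 + (15−8.70)²/8.70 = 41.7011
df = 3
p-value (upper-tail) = 0.00000
At α=0.1: p < α → reject H₀

reject H₀: yes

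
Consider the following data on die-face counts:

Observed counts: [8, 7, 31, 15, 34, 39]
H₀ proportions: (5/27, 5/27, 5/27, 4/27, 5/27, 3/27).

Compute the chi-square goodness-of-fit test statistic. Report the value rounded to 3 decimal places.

test statistic = 69.356

n = 134; E_i = n·p_i = [24.81, 24.81, 24.81, 19.85, 24.81, 14.89]
χ² = (8−24.81)²/24.81 + (7−24.81)²/24.81 + (31−24.81)²/24.81 + (15−19.85)²/19.85 + (34−24.81)²/24.81 + (39−14.89)²/14.89 = 69.3563
df = 5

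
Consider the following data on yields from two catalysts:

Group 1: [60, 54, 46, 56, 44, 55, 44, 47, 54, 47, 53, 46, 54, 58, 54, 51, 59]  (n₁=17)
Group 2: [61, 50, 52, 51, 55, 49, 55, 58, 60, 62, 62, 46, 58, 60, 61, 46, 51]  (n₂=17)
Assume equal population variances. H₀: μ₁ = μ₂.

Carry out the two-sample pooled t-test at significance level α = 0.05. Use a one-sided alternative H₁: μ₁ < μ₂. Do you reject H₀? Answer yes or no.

reject H₀: yes

x̄₁=51.882, s₁=5.255, n₁=17
x̄₂=55.118, s₂=5.600, n₂=17
s_p² = [16·5.255² + 16·5.600²]/32 = 29.4853
SE = √(s_p²·(1/17+1/17)) = 1.8625
t = (51.882−55.118)/1.8625 = -1.7371
df = 32
p-value (one-sided, H₁ less) = 0.04600
At α=0.05: p < α → reject H₀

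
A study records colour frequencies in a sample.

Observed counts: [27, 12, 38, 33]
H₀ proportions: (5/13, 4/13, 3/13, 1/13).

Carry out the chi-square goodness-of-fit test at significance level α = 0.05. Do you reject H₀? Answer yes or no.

n = 110; E_i = n·p_i = [42.31, 33.85, 25.38, 8.46]
χ² = (27−42.31)²/42.31 + (12−33.85)²/33.85 + (38−25.38)²/25.38 + (33−8.46)²/8.46 = 97.0703
df = 3
p-value (upper-tail) = 0.00000
At α=0.05: p < α → reject H₀

reject H₀: yes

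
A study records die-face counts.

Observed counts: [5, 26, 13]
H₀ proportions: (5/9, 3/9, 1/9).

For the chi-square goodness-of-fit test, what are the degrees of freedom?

df = k − 1 = 3 − 1 = 2

degrees of freedom = 2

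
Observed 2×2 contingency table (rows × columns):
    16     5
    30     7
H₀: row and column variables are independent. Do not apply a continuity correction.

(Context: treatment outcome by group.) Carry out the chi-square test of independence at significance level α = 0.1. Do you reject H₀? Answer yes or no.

Row totals [21, 37], col totals [46, 12], n=58
χ² = (16−16.66)²/16.66 + (5−4.34)²/4.34 + (30−29.34)²/29.34 + (7−7.66)²/7.66 = 0.1953
df = 1
p-value (upper-tail) = 0.65857
At α=0.1: p ≥ α → fail to reject H₀

reject H₀: no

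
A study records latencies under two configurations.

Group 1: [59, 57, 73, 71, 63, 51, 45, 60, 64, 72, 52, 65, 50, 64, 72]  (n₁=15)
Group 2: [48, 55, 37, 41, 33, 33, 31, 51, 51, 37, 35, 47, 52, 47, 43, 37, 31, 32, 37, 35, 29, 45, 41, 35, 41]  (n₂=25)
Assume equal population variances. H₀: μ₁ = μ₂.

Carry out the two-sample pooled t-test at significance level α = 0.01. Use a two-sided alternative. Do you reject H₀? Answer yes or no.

reject H₀: yes

x̄₁=61.200, s₁=8.874, n₁=15
x̄₂=40.160, s₂=7.543, n₂=25
s_p² = [14·8.874² + 24·7.543²]/38 = 64.9411
SE = √(s_p²·(1/15+1/25)) = 2.6319
t = (61.200−40.160)/2.6319 = 7.9941
df = 38
p-value (two-sided) = 0.00000
At α=0.01: p < α → reject H₀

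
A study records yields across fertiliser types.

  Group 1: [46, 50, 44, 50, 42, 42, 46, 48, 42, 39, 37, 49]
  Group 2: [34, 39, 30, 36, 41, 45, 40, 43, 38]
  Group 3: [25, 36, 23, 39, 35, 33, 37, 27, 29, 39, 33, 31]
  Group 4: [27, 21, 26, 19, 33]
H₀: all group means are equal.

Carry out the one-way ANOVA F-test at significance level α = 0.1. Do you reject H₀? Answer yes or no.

reject H₀: yes

Group means [44.58, 38.44, 32.25, 25.20], grand mean 36.684
SSB = Σnᵢ(x̄ᵢ−x̄)² = 1672.022; SSW = ΣΣ(x−x̄ᵢ)² = 808.189
MSB = 1672.022/3 = 557.3405; MSW = 808.189/34 = 23.7703
F = MSB/MSW = 23.4470
df = (3, 34)
p-value (upper-tail) = 0.00000
At α=0.1: p < α → reject H₀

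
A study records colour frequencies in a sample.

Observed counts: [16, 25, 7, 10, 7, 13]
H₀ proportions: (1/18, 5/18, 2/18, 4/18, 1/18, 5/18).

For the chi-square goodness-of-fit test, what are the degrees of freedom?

degrees of freedom = 5

df = k − 1 = 6 − 1 = 5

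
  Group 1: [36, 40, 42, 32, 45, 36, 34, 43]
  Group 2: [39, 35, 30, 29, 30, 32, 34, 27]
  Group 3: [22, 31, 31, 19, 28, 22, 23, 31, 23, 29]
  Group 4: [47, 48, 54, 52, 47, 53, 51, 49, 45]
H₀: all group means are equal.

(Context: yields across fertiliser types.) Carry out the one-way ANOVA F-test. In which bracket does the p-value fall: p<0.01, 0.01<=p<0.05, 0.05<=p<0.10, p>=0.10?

Group means [38.50, 32.00, 25.90, 49.56], grand mean 36.257
SSB = Σnᵢ(x̄ᵢ−x̄)² = 2849.563; SSW = ΣΣ(x−x̄ᵢ)² = 519.122
MSB = 2849.563/3 = 949.8545; MSW = 519.122/31 = 16.7459
F = MSB/MSW = 56.7217
df = (3, 31)
p-value (upper-tail) = 0.00000
→ bracket: p<0.01

p-value bracket: p<0.01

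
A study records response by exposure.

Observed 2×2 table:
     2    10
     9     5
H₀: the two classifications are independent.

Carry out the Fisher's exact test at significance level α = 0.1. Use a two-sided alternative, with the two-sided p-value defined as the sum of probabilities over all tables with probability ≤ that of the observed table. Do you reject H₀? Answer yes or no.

reject H₀: yes

Margins: r₁=12, r₂=14, c₁=11, c₂=15, n=26
p_obs = C(12,2)·C(14,9)/C(26,11); sum pmf over tables with pmf ≤ p_obs
p-value (two-sided) = 0.02142
At α=0.1: p < α → reject H₀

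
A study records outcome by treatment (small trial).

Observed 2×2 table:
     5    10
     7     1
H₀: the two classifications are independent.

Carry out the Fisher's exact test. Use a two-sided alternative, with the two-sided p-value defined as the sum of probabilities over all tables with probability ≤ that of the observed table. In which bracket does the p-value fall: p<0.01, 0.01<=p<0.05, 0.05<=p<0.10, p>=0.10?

p-value bracket: 0.01<=p<0.05

Margins: r₁=15, r₂=8, c₁=12, c₂=11, n=23
p_obs = C(15,5)·C(8,7)/C(23,12); sum pmf over tables with pmf ≤ p_obs
p-value (two-sided) = 0.02719
→ bracket: 0.01<=p<0.05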